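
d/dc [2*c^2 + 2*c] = 4*c + 2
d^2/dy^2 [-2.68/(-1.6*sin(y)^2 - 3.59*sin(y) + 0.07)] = (-27.4432*sin(y)^4 - 46.18176*sin(y)^3 + 5.42405199999998*sin(y)^2 + 91.690036*sin(y) + 69.680536)/(1.6*sin(y)^2 + 3.59*sin(y) - 0.07)^3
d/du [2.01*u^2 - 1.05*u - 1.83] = 4.02*u - 1.05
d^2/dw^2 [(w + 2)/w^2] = 2*(w + 6)/w^4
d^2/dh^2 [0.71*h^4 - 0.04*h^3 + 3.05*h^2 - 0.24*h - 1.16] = 8.52*h^2 - 0.24*h + 6.1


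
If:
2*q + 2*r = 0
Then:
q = -r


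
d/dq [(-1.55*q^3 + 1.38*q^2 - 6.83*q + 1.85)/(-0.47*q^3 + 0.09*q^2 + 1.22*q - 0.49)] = (4.44089209850063e-16*q^5 + 0.5091*q^4 - 10.2022*q^3 + 7.1853*q^2 - 1.6854*q + 1.0897)/(0.2209*q^6 - 0.0846*q^5 - 1.1387*q^4 + 0.6802*q^3 + 1.4002*q^2 - 1.1956*q + 0.2401)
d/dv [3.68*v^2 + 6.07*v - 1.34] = 7.36*v + 6.07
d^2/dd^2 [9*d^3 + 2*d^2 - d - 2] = 54*d + 4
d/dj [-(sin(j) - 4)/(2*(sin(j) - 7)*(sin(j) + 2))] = (sin(j)^2 - 8*sin(j) + 34)*cos(j)/(2*(sin(j) - 7)^2*(sin(j) + 2)^2)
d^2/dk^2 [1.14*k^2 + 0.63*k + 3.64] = 2.28000000000000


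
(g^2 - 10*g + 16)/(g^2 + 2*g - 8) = (g - 8)/(g + 4)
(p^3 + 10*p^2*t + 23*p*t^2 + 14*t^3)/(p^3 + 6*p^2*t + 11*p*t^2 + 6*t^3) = (p + 7*t)/(p + 3*t)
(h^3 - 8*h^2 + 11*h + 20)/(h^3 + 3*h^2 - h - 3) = (h^2 - 9*h + 20)/(h^2 + 2*h - 3)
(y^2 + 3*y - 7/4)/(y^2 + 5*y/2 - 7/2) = (y - 1/2)/(y - 1)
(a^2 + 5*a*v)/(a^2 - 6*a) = (a + 5*v)/(a - 6)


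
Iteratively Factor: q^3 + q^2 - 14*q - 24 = (q + 3)*(q^2 - 2*q - 8) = (q - 4)*(q + 3)*(q + 2)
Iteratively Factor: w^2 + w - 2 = (w + 2)*(w - 1)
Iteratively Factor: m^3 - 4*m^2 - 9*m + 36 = (m - 4)*(m^2 - 9) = (m - 4)*(m - 3)*(m + 3)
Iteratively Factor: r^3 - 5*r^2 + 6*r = (r)*(r^2 - 5*r + 6) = r*(r - 2)*(r - 3)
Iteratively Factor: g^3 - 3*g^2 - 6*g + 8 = (g - 1)*(g^2 - 2*g - 8) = (g - 4)*(g - 1)*(g + 2)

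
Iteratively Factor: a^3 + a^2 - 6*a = (a - 2)*(a^2 + 3*a) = (a - 2)*(a + 3)*(a)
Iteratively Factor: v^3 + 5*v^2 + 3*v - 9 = (v - 1)*(v^2 + 6*v + 9) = (v - 1)*(v + 3)*(v + 3)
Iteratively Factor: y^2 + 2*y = (y + 2)*(y)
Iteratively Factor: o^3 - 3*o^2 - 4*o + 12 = (o + 2)*(o^2 - 5*o + 6) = (o - 2)*(o + 2)*(o - 3)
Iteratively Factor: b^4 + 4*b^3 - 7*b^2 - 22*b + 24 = (b + 3)*(b^3 + b^2 - 10*b + 8) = (b + 3)*(b + 4)*(b^2 - 3*b + 2) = (b - 1)*(b + 3)*(b + 4)*(b - 2)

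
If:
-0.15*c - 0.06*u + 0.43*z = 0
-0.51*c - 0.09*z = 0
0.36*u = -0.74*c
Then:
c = 0.00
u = 0.00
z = 0.00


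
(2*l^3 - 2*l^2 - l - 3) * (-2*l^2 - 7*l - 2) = -4*l^5 - 10*l^4 + 12*l^3 + 17*l^2 + 23*l + 6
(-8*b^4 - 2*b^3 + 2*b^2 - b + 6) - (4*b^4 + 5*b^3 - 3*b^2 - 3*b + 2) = -12*b^4 - 7*b^3 + 5*b^2 + 2*b + 4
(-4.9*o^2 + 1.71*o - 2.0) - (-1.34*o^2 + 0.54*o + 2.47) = -3.56*o^2 + 1.17*o - 4.47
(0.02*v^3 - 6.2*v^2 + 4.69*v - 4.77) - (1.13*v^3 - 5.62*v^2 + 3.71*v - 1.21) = -1.11*v^3 - 0.58*v^2 + 0.98*v - 3.56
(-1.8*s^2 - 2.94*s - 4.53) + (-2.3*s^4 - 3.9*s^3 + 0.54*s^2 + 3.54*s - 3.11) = -2.3*s^4 - 3.9*s^3 - 1.26*s^2 + 0.6*s - 7.64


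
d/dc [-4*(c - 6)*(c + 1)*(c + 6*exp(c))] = -24*c^2*exp(c) - 12*c^2 + 72*c*exp(c) + 40*c + 264*exp(c) + 24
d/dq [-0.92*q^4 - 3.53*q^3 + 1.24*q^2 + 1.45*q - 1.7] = -3.68*q^3 - 10.59*q^2 + 2.48*q + 1.45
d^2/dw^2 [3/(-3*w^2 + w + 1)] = 6*(-9*w^2 + 3*w + (6*w - 1)^2 + 3)/(-3*w^2 + w + 1)^3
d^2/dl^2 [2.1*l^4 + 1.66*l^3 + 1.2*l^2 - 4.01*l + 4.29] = 25.2*l^2 + 9.96*l + 2.4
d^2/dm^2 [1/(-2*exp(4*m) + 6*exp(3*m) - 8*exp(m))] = ((exp(3*m) - 3*exp(2*m) + 4)*(16*exp(3*m) - 27*exp(2*m) + 4)/2 - (4*exp(3*m) - 9*exp(2*m) + 4)^2)*exp(-m)/(exp(3*m) - 3*exp(2*m) + 4)^3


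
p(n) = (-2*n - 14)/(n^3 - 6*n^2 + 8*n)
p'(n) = (-2*n - 14)*(-3*n^2 + 12*n - 8)/(n^3 - 6*n^2 + 8*n)^2 - 2/(n^3 - 6*n^2 + 8*n)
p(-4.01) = 0.03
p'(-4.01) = 0.03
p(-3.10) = 0.07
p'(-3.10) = 0.06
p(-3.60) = 0.04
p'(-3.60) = 0.04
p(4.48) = -4.31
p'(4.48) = 11.29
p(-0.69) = 1.45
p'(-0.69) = 3.18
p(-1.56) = 0.35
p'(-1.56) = 0.45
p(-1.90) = 0.23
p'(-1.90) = 0.27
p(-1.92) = 0.23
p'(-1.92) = 0.26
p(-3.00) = 0.08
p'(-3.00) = 0.07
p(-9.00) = 0.00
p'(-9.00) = 0.00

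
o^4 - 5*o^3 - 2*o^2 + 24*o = o*(o - 4)*(o - 3)*(o + 2)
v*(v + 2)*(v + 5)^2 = v^4 + 12*v^3 + 45*v^2 + 50*v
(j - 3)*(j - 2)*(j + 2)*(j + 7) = j^4 + 4*j^3 - 25*j^2 - 16*j + 84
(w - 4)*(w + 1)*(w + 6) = w^3 + 3*w^2 - 22*w - 24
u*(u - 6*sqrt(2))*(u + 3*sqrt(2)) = u^3 - 3*sqrt(2)*u^2 - 36*u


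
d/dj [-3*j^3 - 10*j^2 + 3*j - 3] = -9*j^2 - 20*j + 3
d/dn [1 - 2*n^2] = -4*n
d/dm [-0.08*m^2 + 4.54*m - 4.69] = 4.54 - 0.16*m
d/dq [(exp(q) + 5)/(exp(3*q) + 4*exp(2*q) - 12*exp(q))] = (-2*exp(3*q) - 19*exp(2*q) - 40*exp(q) + 60)*exp(-q)/(exp(4*q) + 8*exp(3*q) - 8*exp(2*q) - 96*exp(q) + 144)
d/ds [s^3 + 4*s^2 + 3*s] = 3*s^2 + 8*s + 3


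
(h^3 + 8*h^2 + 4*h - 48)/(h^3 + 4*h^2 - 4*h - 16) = (h + 6)/(h + 2)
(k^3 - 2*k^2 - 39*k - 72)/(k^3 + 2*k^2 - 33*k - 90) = (k^2 - 5*k - 24)/(k^2 - k - 30)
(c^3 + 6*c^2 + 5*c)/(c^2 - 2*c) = (c^2 + 6*c + 5)/(c - 2)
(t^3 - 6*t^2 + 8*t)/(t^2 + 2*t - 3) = t*(t^2 - 6*t + 8)/(t^2 + 2*t - 3)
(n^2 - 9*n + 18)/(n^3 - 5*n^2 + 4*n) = (n^2 - 9*n + 18)/(n*(n^2 - 5*n + 4))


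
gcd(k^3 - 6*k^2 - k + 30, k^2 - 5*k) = k - 5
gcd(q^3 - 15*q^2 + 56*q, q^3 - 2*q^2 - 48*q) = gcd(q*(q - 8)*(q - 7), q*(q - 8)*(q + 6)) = q^2 - 8*q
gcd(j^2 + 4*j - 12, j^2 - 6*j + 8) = j - 2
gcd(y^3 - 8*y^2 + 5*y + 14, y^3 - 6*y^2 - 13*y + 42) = y^2 - 9*y + 14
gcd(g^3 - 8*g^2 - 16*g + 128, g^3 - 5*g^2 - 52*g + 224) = g^2 - 12*g + 32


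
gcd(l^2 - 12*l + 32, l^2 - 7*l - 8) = l - 8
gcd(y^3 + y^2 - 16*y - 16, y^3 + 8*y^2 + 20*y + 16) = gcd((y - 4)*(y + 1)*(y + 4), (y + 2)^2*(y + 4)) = y + 4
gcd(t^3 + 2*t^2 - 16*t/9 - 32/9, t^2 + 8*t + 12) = t + 2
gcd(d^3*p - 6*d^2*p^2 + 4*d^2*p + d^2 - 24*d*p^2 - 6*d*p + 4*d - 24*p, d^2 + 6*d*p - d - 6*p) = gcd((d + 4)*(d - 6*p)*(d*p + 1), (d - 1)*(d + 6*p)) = 1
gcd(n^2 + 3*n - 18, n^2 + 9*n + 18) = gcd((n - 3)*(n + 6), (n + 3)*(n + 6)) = n + 6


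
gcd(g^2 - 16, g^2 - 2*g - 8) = g - 4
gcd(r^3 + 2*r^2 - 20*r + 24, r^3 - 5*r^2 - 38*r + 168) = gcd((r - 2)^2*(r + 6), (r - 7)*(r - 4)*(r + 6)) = r + 6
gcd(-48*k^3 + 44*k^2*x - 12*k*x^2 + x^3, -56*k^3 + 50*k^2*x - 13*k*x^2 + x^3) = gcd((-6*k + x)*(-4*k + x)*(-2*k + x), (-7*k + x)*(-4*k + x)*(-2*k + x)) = 8*k^2 - 6*k*x + x^2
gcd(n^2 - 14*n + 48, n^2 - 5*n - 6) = n - 6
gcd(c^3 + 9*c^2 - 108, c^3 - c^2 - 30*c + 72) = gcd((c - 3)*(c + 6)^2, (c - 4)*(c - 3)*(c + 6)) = c^2 + 3*c - 18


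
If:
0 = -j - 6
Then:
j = -6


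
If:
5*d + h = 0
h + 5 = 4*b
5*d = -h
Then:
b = h/4 + 5/4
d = -h/5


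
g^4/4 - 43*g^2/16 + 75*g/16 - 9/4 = (g/4 + 1)*(g - 3/2)^2*(g - 1)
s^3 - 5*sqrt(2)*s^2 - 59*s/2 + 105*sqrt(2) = (s - 6*sqrt(2))*(s - 5*sqrt(2)/2)*(s + 7*sqrt(2)/2)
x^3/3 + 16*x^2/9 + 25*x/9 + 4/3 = (x/3 + 1/3)*(x + 4/3)*(x + 3)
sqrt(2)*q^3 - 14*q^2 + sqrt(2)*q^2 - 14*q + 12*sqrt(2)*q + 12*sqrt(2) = (q - 6*sqrt(2))*(q - sqrt(2))*(sqrt(2)*q + sqrt(2))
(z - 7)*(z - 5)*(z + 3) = z^3 - 9*z^2 - z + 105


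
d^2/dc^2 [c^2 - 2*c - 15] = 2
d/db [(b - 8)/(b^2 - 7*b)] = (-b^2 + 16*b - 56)/(b^2*(b^2 - 14*b + 49))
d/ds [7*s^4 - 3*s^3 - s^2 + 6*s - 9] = 28*s^3 - 9*s^2 - 2*s + 6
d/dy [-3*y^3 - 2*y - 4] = -9*y^2 - 2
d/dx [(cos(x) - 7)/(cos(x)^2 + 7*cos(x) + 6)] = (cos(x)^2 - 14*cos(x) - 55)*sin(x)/(cos(x)^2 + 7*cos(x) + 6)^2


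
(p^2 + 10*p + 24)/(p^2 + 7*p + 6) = (p + 4)/(p + 1)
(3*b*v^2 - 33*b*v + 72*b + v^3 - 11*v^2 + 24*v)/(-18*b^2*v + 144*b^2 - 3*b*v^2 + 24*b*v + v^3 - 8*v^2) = (v - 3)/(-6*b + v)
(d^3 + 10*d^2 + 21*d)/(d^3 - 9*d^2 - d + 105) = d*(d + 7)/(d^2 - 12*d + 35)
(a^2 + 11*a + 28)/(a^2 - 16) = (a + 7)/(a - 4)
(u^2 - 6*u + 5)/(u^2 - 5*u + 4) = (u - 5)/(u - 4)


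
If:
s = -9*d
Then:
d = -s/9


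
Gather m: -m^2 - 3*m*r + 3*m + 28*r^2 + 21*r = -m^2 + m*(3 - 3*r) + 28*r^2 + 21*r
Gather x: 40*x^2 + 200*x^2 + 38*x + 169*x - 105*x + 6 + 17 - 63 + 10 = 240*x^2 + 102*x - 30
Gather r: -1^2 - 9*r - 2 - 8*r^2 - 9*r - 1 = -8*r^2 - 18*r - 4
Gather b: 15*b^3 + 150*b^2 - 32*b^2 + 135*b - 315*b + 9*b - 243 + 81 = 15*b^3 + 118*b^2 - 171*b - 162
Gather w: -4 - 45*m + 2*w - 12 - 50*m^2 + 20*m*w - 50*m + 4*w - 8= -50*m^2 - 95*m + w*(20*m + 6) - 24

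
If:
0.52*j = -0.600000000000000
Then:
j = -1.15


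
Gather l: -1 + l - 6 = l - 7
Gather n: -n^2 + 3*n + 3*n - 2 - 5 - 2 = -n^2 + 6*n - 9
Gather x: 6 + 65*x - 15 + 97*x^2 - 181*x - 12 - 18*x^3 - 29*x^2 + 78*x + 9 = -18*x^3 + 68*x^2 - 38*x - 12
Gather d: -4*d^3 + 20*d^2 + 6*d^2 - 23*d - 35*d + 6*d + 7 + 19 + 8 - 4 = -4*d^3 + 26*d^2 - 52*d + 30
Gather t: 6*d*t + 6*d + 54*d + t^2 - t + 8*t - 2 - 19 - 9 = 60*d + t^2 + t*(6*d + 7) - 30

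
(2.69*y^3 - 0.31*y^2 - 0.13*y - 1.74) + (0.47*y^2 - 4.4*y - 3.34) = 2.69*y^3 + 0.16*y^2 - 4.53*y - 5.08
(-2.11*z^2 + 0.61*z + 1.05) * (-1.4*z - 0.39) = 2.954*z^3 - 0.0311*z^2 - 1.7079*z - 0.4095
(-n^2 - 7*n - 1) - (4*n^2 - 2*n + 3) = -5*n^2 - 5*n - 4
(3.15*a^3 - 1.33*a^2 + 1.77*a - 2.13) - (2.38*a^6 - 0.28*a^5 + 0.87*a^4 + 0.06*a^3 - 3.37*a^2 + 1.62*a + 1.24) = -2.38*a^6 + 0.28*a^5 - 0.87*a^4 + 3.09*a^3 + 2.04*a^2 + 0.15*a - 3.37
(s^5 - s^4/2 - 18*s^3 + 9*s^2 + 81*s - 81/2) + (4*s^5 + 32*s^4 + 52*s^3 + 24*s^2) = 5*s^5 + 63*s^4/2 + 34*s^3 + 33*s^2 + 81*s - 81/2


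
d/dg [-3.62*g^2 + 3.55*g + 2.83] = 3.55 - 7.24*g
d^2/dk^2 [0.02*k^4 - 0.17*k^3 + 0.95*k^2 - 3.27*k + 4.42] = 0.24*k^2 - 1.02*k + 1.9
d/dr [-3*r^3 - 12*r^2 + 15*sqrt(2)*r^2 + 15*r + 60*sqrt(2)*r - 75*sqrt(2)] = -9*r^2 - 24*r + 30*sqrt(2)*r + 15 + 60*sqrt(2)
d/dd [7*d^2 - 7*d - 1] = 14*d - 7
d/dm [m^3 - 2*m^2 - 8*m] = 3*m^2 - 4*m - 8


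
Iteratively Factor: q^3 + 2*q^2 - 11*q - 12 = (q + 4)*(q^2 - 2*q - 3) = (q + 1)*(q + 4)*(q - 3)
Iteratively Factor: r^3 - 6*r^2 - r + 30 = (r - 5)*(r^2 - r - 6) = (r - 5)*(r + 2)*(r - 3)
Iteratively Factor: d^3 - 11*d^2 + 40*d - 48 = (d - 3)*(d^2 - 8*d + 16) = (d - 4)*(d - 3)*(d - 4)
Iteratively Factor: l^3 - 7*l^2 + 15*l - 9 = (l - 1)*(l^2 - 6*l + 9) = (l - 3)*(l - 1)*(l - 3)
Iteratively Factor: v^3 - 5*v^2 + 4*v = (v - 1)*(v^2 - 4*v) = (v - 4)*(v - 1)*(v)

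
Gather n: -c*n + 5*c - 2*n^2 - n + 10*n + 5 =5*c - 2*n^2 + n*(9 - c) + 5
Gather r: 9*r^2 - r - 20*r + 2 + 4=9*r^2 - 21*r + 6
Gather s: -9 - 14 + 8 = -15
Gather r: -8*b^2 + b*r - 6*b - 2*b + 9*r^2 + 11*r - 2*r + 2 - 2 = -8*b^2 - 8*b + 9*r^2 + r*(b + 9)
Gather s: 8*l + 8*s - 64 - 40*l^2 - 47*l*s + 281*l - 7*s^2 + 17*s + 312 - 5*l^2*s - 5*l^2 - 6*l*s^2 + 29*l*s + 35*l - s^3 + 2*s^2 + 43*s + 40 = -45*l^2 + 324*l - s^3 + s^2*(-6*l - 5) + s*(-5*l^2 - 18*l + 68) + 288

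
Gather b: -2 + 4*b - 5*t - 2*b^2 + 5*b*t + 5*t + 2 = -2*b^2 + b*(5*t + 4)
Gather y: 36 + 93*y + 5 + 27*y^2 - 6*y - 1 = 27*y^2 + 87*y + 40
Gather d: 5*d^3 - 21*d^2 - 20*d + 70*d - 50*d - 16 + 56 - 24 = 5*d^3 - 21*d^2 + 16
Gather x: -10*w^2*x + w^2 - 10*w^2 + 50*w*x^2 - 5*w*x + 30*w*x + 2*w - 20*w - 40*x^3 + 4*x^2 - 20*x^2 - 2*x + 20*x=-9*w^2 - 18*w - 40*x^3 + x^2*(50*w - 16) + x*(-10*w^2 + 25*w + 18)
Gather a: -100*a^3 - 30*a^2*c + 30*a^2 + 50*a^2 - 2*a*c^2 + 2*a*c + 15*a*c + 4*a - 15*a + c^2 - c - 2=-100*a^3 + a^2*(80 - 30*c) + a*(-2*c^2 + 17*c - 11) + c^2 - c - 2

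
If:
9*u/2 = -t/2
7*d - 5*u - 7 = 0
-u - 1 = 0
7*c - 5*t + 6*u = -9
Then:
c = 6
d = 2/7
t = 9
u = -1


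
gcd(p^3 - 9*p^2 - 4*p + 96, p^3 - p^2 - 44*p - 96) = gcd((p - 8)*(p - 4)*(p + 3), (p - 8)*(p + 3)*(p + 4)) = p^2 - 5*p - 24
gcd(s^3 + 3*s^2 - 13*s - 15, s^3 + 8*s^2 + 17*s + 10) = s^2 + 6*s + 5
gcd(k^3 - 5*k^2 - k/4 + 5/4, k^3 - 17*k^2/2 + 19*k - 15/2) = k^2 - 11*k/2 + 5/2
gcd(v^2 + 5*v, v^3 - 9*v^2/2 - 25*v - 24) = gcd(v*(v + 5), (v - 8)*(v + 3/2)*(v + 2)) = 1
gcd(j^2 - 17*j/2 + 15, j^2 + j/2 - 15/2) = j - 5/2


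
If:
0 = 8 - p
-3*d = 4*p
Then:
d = -32/3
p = 8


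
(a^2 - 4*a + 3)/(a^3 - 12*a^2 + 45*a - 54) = (a - 1)/(a^2 - 9*a + 18)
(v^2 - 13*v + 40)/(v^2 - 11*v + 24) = (v - 5)/(v - 3)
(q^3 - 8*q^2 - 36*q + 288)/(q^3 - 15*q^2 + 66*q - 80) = (q^2 - 36)/(q^2 - 7*q + 10)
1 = 1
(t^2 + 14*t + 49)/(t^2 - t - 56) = (t + 7)/(t - 8)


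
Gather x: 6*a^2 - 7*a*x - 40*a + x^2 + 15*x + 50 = 6*a^2 - 40*a + x^2 + x*(15 - 7*a) + 50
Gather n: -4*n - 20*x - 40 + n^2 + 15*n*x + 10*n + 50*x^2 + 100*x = n^2 + n*(15*x + 6) + 50*x^2 + 80*x - 40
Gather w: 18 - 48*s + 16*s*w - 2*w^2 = 16*s*w - 48*s - 2*w^2 + 18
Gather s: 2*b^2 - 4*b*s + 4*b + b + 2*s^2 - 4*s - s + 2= 2*b^2 + 5*b + 2*s^2 + s*(-4*b - 5) + 2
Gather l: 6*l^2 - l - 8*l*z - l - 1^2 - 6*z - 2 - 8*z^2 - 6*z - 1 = 6*l^2 + l*(-8*z - 2) - 8*z^2 - 12*z - 4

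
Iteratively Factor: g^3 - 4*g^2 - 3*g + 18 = (g + 2)*(g^2 - 6*g + 9) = (g - 3)*(g + 2)*(g - 3)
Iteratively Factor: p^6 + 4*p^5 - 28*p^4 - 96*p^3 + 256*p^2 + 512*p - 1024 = (p - 2)*(p^5 + 6*p^4 - 16*p^3 - 128*p^2 + 512) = (p - 2)^2*(p^4 + 8*p^3 - 128*p - 256) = (p - 2)^2*(p + 4)*(p^3 + 4*p^2 - 16*p - 64) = (p - 2)^2*(p + 4)^2*(p^2 - 16) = (p - 4)*(p - 2)^2*(p + 4)^2*(p + 4)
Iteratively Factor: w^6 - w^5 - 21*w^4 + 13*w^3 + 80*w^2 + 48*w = (w - 4)*(w^5 + 3*w^4 - 9*w^3 - 23*w^2 - 12*w) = (w - 4)*(w + 1)*(w^4 + 2*w^3 - 11*w^2 - 12*w) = (w - 4)*(w - 3)*(w + 1)*(w^3 + 5*w^2 + 4*w) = w*(w - 4)*(w - 3)*(w + 1)*(w^2 + 5*w + 4) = w*(w - 4)*(w - 3)*(w + 1)*(w + 4)*(w + 1)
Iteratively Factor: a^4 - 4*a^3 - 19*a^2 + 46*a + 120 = (a + 3)*(a^3 - 7*a^2 + 2*a + 40) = (a + 2)*(a + 3)*(a^2 - 9*a + 20) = (a - 4)*(a + 2)*(a + 3)*(a - 5)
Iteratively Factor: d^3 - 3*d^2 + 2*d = (d - 1)*(d^2 - 2*d) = d*(d - 1)*(d - 2)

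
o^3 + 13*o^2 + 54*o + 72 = (o + 3)*(o + 4)*(o + 6)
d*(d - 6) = d^2 - 6*d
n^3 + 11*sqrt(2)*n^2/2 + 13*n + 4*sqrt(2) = (n + sqrt(2)/2)*(n + sqrt(2))*(n + 4*sqrt(2))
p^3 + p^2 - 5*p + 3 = (p - 1)^2*(p + 3)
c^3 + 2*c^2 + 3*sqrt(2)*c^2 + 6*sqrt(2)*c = c*(c + 2)*(c + 3*sqrt(2))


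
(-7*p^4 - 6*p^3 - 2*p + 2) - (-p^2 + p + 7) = -7*p^4 - 6*p^3 + p^2 - 3*p - 5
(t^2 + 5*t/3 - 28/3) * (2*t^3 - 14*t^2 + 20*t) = 2*t^5 - 32*t^4/3 - 22*t^3 + 164*t^2 - 560*t/3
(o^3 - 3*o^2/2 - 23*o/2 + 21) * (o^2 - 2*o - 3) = o^5 - 7*o^4/2 - 23*o^3/2 + 97*o^2/2 - 15*o/2 - 63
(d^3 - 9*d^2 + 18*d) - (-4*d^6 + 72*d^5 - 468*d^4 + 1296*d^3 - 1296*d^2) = 4*d^6 - 72*d^5 + 468*d^4 - 1295*d^3 + 1287*d^2 + 18*d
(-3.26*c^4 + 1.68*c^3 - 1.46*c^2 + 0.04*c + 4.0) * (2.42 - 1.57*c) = 5.1182*c^5 - 10.5268*c^4 + 6.3578*c^3 - 3.596*c^2 - 6.1832*c + 9.68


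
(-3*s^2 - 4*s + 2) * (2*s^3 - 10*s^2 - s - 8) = -6*s^5 + 22*s^4 + 47*s^3 + 8*s^2 + 30*s - 16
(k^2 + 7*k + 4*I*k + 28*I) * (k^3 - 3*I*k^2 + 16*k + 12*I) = k^5 + 7*k^4 + I*k^4 + 28*k^3 + 7*I*k^3 + 196*k^2 + 76*I*k^2 - 48*k + 532*I*k - 336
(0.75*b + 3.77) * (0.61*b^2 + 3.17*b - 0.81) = 0.4575*b^3 + 4.6772*b^2 + 11.3434*b - 3.0537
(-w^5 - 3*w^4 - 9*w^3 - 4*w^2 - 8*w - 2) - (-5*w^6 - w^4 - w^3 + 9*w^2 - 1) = 5*w^6 - w^5 - 2*w^4 - 8*w^3 - 13*w^2 - 8*w - 1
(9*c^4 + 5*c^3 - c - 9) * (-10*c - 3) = -90*c^5 - 77*c^4 - 15*c^3 + 10*c^2 + 93*c + 27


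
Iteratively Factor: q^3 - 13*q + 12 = (q - 3)*(q^2 + 3*q - 4) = (q - 3)*(q + 4)*(q - 1)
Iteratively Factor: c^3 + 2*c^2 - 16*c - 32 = (c - 4)*(c^2 + 6*c + 8) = (c - 4)*(c + 4)*(c + 2)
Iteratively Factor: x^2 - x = (x)*(x - 1)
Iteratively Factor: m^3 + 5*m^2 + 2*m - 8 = (m + 2)*(m^2 + 3*m - 4) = (m + 2)*(m + 4)*(m - 1)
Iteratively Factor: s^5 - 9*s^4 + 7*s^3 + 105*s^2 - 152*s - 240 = (s - 5)*(s^4 - 4*s^3 - 13*s^2 + 40*s + 48) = (s - 5)*(s - 4)*(s^3 - 13*s - 12) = (s - 5)*(s - 4)*(s + 1)*(s^2 - s - 12) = (s - 5)*(s - 4)^2*(s + 1)*(s + 3)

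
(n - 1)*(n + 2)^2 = n^3 + 3*n^2 - 4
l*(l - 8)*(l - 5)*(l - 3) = l^4 - 16*l^3 + 79*l^2 - 120*l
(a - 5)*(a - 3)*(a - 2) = a^3 - 10*a^2 + 31*a - 30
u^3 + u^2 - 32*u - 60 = (u - 6)*(u + 2)*(u + 5)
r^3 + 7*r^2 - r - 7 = (r - 1)*(r + 1)*(r + 7)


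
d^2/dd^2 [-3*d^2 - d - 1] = -6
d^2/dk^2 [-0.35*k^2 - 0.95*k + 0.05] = -0.700000000000000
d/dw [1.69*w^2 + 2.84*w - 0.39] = 3.38*w + 2.84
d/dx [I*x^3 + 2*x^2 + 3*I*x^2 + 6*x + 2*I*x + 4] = 3*I*x^2 + x*(4 + 6*I) + 6 + 2*I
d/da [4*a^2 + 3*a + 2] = 8*a + 3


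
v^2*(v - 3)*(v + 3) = v^4 - 9*v^2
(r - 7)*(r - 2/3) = r^2 - 23*r/3 + 14/3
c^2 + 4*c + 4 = (c + 2)^2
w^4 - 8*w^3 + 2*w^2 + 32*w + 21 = (w - 7)*(w - 3)*(w + 1)^2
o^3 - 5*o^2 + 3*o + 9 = (o - 3)^2*(o + 1)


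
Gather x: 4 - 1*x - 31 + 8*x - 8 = 7*x - 35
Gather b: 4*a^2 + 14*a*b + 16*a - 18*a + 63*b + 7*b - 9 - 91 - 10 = 4*a^2 - 2*a + b*(14*a + 70) - 110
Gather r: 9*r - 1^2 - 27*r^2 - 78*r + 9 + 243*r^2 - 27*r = 216*r^2 - 96*r + 8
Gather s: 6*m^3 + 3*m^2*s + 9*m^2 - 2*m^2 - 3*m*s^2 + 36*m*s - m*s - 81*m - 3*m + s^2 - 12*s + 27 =6*m^3 + 7*m^2 - 84*m + s^2*(1 - 3*m) + s*(3*m^2 + 35*m - 12) + 27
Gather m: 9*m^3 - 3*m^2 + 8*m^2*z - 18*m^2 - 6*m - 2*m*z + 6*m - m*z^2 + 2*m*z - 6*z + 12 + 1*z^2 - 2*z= 9*m^3 + m^2*(8*z - 21) - m*z^2 + z^2 - 8*z + 12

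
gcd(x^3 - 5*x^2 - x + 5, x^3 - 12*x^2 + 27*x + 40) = x^2 - 4*x - 5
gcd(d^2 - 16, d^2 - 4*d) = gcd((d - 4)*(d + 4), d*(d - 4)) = d - 4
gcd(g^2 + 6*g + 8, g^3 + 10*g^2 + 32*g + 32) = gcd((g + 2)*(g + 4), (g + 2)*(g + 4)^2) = g^2 + 6*g + 8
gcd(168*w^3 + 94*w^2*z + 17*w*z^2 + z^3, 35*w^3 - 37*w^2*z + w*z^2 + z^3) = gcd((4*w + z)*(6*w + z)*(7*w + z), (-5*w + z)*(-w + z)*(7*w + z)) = 7*w + z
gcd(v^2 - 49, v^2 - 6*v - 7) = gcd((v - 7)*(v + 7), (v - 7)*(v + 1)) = v - 7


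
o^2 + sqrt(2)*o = o*(o + sqrt(2))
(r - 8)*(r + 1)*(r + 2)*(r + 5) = r^4 - 47*r^2 - 126*r - 80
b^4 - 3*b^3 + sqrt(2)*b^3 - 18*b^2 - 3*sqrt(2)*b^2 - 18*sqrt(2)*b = b*(b - 6)*(b + 3)*(b + sqrt(2))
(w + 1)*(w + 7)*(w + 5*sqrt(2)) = w^3 + 5*sqrt(2)*w^2 + 8*w^2 + 7*w + 40*sqrt(2)*w + 35*sqrt(2)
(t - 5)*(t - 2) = t^2 - 7*t + 10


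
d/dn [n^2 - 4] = 2*n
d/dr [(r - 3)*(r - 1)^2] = (r - 1)*(3*r - 7)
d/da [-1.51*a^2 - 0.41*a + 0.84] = -3.02*a - 0.41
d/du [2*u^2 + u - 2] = 4*u + 1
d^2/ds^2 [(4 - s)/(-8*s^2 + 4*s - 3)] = 8*(3*(3 - 2*s)*(8*s^2 - 4*s + 3) + 4*(s - 4)*(4*s - 1)^2)/(8*s^2 - 4*s + 3)^3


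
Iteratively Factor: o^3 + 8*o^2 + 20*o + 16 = (o + 2)*(o^2 + 6*o + 8) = (o + 2)^2*(o + 4)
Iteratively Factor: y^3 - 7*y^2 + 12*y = (y - 4)*(y^2 - 3*y) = y*(y - 4)*(y - 3)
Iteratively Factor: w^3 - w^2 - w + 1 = (w + 1)*(w^2 - 2*w + 1) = (w - 1)*(w + 1)*(w - 1)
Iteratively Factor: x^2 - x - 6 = (x - 3)*(x + 2)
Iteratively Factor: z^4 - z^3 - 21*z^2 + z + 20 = (z - 5)*(z^3 + 4*z^2 - z - 4) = (z - 5)*(z + 4)*(z^2 - 1) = (z - 5)*(z - 1)*(z + 4)*(z + 1)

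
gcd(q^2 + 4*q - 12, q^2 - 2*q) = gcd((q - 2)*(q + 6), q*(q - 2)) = q - 2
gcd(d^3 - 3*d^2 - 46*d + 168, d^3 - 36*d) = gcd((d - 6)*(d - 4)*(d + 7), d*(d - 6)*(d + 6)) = d - 6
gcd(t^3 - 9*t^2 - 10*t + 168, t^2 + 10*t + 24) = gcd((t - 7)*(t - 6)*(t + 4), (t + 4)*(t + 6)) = t + 4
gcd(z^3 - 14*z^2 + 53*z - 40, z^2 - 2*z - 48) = z - 8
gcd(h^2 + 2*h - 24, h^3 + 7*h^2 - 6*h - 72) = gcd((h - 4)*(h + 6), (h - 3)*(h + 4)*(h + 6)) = h + 6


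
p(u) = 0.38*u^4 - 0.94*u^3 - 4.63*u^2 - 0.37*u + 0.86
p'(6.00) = 170.87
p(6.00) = 121.40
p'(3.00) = -12.49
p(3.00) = -36.52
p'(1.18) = -12.73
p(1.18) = -6.83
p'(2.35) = -17.98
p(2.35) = -26.19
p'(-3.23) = -51.10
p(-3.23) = 26.79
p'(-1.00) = 4.55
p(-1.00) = -2.08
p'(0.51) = -5.62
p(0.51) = -0.63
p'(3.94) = 12.34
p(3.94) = -38.39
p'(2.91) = -13.74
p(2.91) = -35.34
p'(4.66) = 49.06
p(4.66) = -17.33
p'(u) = 1.52*u^3 - 2.82*u^2 - 9.26*u - 0.37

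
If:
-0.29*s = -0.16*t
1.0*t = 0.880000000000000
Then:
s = 0.49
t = 0.88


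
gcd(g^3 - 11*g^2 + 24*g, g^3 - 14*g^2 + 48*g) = g^2 - 8*g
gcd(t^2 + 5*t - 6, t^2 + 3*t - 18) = t + 6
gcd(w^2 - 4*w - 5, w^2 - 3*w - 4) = w + 1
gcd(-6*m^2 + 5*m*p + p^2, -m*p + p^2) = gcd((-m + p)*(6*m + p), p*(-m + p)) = -m + p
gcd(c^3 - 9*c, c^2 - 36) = 1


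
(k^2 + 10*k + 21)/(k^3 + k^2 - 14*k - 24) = (k + 7)/(k^2 - 2*k - 8)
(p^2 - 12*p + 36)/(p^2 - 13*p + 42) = (p - 6)/(p - 7)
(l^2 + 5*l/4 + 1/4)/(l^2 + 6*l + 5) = (l + 1/4)/(l + 5)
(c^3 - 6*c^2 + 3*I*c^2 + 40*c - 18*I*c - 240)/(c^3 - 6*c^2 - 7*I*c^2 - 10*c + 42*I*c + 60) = (c + 8*I)/(c - 2*I)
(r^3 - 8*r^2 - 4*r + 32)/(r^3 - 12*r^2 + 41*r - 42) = (r^2 - 6*r - 16)/(r^2 - 10*r + 21)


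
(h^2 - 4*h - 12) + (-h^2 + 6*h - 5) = 2*h - 17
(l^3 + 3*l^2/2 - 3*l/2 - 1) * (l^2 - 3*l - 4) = l^5 - 3*l^4/2 - 10*l^3 - 5*l^2/2 + 9*l + 4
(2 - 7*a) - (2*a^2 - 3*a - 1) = -2*a^2 - 4*a + 3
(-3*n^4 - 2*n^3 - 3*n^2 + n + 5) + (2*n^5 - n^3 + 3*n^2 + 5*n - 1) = 2*n^5 - 3*n^4 - 3*n^3 + 6*n + 4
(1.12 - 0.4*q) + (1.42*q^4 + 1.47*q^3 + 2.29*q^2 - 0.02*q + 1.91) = 1.42*q^4 + 1.47*q^3 + 2.29*q^2 - 0.42*q + 3.03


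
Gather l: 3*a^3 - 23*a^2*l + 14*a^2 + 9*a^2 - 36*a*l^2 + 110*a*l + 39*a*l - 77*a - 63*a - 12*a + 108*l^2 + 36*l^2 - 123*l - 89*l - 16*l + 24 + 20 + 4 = 3*a^3 + 23*a^2 - 152*a + l^2*(144 - 36*a) + l*(-23*a^2 + 149*a - 228) + 48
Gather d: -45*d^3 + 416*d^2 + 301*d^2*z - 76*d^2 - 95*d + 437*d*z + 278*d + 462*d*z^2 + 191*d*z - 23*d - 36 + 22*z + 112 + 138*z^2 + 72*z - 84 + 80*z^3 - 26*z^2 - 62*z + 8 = -45*d^3 + d^2*(301*z + 340) + d*(462*z^2 + 628*z + 160) + 80*z^3 + 112*z^2 + 32*z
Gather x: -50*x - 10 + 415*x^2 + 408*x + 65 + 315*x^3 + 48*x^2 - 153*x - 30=315*x^3 + 463*x^2 + 205*x + 25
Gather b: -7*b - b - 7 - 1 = -8*b - 8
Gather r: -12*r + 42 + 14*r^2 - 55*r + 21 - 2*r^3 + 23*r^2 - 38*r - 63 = -2*r^3 + 37*r^2 - 105*r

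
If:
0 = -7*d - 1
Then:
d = -1/7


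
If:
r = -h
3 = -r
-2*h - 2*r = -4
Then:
No Solution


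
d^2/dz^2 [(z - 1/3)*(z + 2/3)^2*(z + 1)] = 12*z^2 + 12*z + 2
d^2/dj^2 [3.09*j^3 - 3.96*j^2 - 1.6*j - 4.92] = 18.54*j - 7.92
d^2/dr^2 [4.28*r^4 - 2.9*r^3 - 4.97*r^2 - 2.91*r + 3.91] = 51.36*r^2 - 17.4*r - 9.94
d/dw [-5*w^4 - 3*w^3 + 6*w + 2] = -20*w^3 - 9*w^2 + 6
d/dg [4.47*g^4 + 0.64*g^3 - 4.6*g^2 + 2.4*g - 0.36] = 17.88*g^3 + 1.92*g^2 - 9.2*g + 2.4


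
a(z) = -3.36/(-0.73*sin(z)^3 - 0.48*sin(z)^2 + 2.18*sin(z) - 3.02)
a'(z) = -3.36*(2.19*sin(z)^2*cos(z) + 0.96*sin(z)*cos(z) - 2.18*cos(z))/(-0.73*sin(z)^3 - 0.48*sin(z)^2 + 2.18*sin(z) - 3.02)^2 = (-7.3584*sin(z)^2 - 3.2256*sin(z) + 7.3248)*cos(z)/(0.73*sin(z)^3 + 0.48*sin(z)^2 - 2.18*sin(z) + 3.02)^2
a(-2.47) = 0.77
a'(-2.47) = -0.26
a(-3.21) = 1.17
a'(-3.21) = -0.85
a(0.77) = 1.70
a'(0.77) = 0.28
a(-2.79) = 0.88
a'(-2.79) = -0.49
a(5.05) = 0.69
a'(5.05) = 0.05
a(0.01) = 1.12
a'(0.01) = 0.81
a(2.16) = 1.72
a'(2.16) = 0.06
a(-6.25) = 1.14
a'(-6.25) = 0.83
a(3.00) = 1.23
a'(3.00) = -0.90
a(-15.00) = 0.76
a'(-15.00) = -0.24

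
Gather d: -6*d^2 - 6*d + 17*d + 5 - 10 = -6*d^2 + 11*d - 5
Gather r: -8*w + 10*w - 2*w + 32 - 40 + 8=0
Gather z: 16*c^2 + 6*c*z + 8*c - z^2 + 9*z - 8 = 16*c^2 + 8*c - z^2 + z*(6*c + 9) - 8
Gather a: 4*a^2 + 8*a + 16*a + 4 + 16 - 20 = 4*a^2 + 24*a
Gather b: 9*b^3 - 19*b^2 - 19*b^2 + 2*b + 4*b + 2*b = 9*b^3 - 38*b^2 + 8*b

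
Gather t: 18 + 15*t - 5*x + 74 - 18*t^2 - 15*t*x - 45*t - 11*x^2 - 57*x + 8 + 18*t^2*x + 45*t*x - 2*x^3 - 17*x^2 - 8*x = t^2*(18*x - 18) + t*(30*x - 30) - 2*x^3 - 28*x^2 - 70*x + 100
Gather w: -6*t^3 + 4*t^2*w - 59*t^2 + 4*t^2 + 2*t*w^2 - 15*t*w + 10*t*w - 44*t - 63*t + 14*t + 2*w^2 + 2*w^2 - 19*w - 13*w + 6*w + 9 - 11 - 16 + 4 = -6*t^3 - 55*t^2 - 93*t + w^2*(2*t + 4) + w*(4*t^2 - 5*t - 26) - 14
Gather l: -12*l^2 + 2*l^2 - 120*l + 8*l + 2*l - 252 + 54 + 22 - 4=-10*l^2 - 110*l - 180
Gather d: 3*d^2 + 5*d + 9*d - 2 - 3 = 3*d^2 + 14*d - 5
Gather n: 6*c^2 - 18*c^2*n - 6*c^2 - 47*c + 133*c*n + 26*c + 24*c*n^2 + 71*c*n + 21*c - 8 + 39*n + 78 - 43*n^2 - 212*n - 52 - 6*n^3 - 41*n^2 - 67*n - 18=-6*n^3 + n^2*(24*c - 84) + n*(-18*c^2 + 204*c - 240)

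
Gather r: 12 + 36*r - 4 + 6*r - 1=42*r + 7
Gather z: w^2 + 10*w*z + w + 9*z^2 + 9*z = w^2 + w + 9*z^2 + z*(10*w + 9)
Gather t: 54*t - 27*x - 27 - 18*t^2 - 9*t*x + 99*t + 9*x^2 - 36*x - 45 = -18*t^2 + t*(153 - 9*x) + 9*x^2 - 63*x - 72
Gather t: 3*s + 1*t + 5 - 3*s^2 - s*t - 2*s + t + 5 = -3*s^2 + s + t*(2 - s) + 10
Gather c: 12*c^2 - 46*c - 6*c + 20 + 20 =12*c^2 - 52*c + 40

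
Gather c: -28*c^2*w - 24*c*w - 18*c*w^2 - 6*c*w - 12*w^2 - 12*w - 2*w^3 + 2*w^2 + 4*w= -28*c^2*w + c*(-18*w^2 - 30*w) - 2*w^3 - 10*w^2 - 8*w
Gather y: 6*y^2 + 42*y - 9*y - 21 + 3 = 6*y^2 + 33*y - 18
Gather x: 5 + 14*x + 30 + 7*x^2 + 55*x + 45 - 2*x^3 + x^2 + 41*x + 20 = -2*x^3 + 8*x^2 + 110*x + 100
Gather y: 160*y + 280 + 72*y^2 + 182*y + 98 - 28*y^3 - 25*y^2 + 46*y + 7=-28*y^3 + 47*y^2 + 388*y + 385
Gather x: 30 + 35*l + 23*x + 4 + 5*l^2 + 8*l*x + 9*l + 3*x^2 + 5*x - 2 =5*l^2 + 44*l + 3*x^2 + x*(8*l + 28) + 32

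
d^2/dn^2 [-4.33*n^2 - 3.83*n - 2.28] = -8.66000000000000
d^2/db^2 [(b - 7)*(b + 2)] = 2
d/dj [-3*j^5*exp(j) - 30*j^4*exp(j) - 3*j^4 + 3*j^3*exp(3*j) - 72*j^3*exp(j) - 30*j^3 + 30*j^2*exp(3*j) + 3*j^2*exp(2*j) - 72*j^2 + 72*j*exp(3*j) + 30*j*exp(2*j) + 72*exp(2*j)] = -3*j^5*exp(j) - 45*j^4*exp(j) + 9*j^3*exp(3*j) - 192*j^3*exp(j) - 12*j^3 + 99*j^2*exp(3*j) + 6*j^2*exp(2*j) - 216*j^2*exp(j) - 90*j^2 + 276*j*exp(3*j) + 66*j*exp(2*j) - 144*j + 72*exp(3*j) + 174*exp(2*j)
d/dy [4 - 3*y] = -3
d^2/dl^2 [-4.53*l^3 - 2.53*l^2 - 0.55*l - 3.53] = -27.18*l - 5.06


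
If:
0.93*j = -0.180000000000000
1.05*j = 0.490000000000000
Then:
No Solution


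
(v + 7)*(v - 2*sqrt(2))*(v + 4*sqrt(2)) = v^3 + 2*sqrt(2)*v^2 + 7*v^2 - 16*v + 14*sqrt(2)*v - 112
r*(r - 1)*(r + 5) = r^3 + 4*r^2 - 5*r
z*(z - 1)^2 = z^3 - 2*z^2 + z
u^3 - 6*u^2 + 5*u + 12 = (u - 4)*(u - 3)*(u + 1)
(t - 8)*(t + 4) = t^2 - 4*t - 32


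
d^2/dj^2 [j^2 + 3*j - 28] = 2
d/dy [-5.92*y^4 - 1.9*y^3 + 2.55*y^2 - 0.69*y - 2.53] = -23.68*y^3 - 5.7*y^2 + 5.1*y - 0.69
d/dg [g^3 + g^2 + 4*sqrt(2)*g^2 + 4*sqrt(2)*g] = 3*g^2 + 2*g + 8*sqrt(2)*g + 4*sqrt(2)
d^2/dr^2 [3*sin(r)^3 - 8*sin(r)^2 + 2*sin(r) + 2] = -27*sin(r)^3 + 32*sin(r)^2 + 16*sin(r) - 16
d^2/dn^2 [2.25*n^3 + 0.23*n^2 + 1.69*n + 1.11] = 13.5*n + 0.46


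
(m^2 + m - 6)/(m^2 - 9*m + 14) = (m + 3)/(m - 7)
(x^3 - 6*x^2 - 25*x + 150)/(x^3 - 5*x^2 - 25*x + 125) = (x - 6)/(x - 5)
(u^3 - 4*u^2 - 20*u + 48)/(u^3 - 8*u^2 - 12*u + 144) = (u - 2)/(u - 6)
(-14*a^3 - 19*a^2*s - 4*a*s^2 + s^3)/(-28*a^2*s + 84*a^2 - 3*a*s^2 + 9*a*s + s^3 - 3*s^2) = (2*a^2 + 3*a*s + s^2)/(4*a*s - 12*a + s^2 - 3*s)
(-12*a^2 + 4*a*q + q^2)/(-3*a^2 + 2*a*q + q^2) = (-12*a^2 + 4*a*q + q^2)/(-3*a^2 + 2*a*q + q^2)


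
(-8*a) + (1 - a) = 1 - 9*a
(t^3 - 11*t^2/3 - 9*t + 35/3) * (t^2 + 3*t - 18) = t^5 - 2*t^4/3 - 38*t^3 + 152*t^2/3 + 197*t - 210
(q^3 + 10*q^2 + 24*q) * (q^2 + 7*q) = q^5 + 17*q^4 + 94*q^3 + 168*q^2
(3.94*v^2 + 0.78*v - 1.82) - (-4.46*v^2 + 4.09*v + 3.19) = 8.4*v^2 - 3.31*v - 5.01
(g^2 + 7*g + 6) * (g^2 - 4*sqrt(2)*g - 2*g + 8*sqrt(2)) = g^4 - 4*sqrt(2)*g^3 + 5*g^3 - 20*sqrt(2)*g^2 - 8*g^2 - 12*g + 32*sqrt(2)*g + 48*sqrt(2)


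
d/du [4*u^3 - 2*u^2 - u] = 12*u^2 - 4*u - 1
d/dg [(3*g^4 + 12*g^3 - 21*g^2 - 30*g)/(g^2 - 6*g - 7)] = 6*(g^3 - 9*g^2 - 21*g + 35)/(g^2 - 14*g + 49)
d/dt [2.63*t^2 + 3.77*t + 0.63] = 5.26*t + 3.77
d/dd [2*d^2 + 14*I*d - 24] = 4*d + 14*I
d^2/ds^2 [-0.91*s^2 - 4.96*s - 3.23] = -1.82000000000000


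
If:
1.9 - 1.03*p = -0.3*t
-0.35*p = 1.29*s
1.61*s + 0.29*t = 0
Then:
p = 3.29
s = -0.89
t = 4.95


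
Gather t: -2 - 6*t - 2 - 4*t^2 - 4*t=-4*t^2 - 10*t - 4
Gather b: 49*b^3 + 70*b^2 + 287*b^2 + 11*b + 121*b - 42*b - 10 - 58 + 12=49*b^3 + 357*b^2 + 90*b - 56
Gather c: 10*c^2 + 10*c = 10*c^2 + 10*c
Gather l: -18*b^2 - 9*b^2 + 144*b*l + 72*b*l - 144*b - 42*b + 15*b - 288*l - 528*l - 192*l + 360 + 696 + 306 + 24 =-27*b^2 - 171*b + l*(216*b - 1008) + 1386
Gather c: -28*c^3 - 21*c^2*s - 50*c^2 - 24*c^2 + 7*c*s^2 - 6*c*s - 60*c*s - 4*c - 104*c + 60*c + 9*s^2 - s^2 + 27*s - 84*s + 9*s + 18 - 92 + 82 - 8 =-28*c^3 + c^2*(-21*s - 74) + c*(7*s^2 - 66*s - 48) + 8*s^2 - 48*s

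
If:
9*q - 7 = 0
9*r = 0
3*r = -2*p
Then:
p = 0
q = 7/9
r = 0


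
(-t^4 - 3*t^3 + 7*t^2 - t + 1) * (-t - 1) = t^5 + 4*t^4 - 4*t^3 - 6*t^2 - 1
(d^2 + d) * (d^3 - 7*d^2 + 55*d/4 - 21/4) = d^5 - 6*d^4 + 27*d^3/4 + 17*d^2/2 - 21*d/4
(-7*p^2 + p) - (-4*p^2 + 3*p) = -3*p^2 - 2*p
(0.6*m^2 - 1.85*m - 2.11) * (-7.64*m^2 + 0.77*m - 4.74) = -4.584*m^4 + 14.596*m^3 + 11.8519*m^2 + 7.1443*m + 10.0014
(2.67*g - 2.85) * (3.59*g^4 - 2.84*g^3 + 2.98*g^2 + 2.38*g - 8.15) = 9.5853*g^5 - 17.8143*g^4 + 16.0506*g^3 - 2.1384*g^2 - 28.5435*g + 23.2275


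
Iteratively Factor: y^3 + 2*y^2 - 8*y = (y - 2)*(y^2 + 4*y) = y*(y - 2)*(y + 4)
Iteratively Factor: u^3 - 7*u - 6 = (u + 1)*(u^2 - u - 6) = (u - 3)*(u + 1)*(u + 2)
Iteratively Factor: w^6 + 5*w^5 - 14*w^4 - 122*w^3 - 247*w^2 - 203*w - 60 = (w + 1)*(w^5 + 4*w^4 - 18*w^3 - 104*w^2 - 143*w - 60) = (w + 1)^2*(w^4 + 3*w^3 - 21*w^2 - 83*w - 60) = (w + 1)^3*(w^3 + 2*w^2 - 23*w - 60) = (w - 5)*(w + 1)^3*(w^2 + 7*w + 12) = (w - 5)*(w + 1)^3*(w + 4)*(w + 3)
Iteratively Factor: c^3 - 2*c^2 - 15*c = (c)*(c^2 - 2*c - 15) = c*(c - 5)*(c + 3)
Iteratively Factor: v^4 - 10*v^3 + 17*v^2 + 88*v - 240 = (v + 3)*(v^3 - 13*v^2 + 56*v - 80) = (v - 4)*(v + 3)*(v^2 - 9*v + 20) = (v - 4)^2*(v + 3)*(v - 5)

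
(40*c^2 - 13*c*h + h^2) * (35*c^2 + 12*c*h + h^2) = 1400*c^4 + 25*c^3*h - 81*c^2*h^2 - c*h^3 + h^4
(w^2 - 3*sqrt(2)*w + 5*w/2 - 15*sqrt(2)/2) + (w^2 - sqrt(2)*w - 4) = 2*w^2 - 4*sqrt(2)*w + 5*w/2 - 15*sqrt(2)/2 - 4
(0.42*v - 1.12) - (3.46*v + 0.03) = -3.04*v - 1.15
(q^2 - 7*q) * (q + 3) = q^3 - 4*q^2 - 21*q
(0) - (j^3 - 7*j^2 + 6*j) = -j^3 + 7*j^2 - 6*j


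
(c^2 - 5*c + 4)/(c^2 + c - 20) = (c - 1)/(c + 5)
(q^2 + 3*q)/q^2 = (q + 3)/q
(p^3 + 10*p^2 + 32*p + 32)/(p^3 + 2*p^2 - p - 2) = (p^2 + 8*p + 16)/(p^2 - 1)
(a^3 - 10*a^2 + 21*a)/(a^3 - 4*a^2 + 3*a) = (a - 7)/(a - 1)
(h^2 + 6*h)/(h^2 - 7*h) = (h + 6)/(h - 7)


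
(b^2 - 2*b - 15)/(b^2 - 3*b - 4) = (-b^2 + 2*b + 15)/(-b^2 + 3*b + 4)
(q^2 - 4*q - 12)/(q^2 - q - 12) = (-q^2 + 4*q + 12)/(-q^2 + q + 12)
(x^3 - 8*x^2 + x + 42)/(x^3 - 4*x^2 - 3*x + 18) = (x - 7)/(x - 3)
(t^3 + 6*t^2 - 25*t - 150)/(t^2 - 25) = t + 6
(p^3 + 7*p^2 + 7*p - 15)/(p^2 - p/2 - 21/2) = 2*(p^2 + 4*p - 5)/(2*p - 7)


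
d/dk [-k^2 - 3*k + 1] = -2*k - 3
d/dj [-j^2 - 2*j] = -2*j - 2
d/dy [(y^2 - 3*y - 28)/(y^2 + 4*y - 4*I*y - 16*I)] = (7 - 4*I)/(y^2 - 8*I*y - 16)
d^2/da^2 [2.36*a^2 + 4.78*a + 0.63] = 4.72000000000000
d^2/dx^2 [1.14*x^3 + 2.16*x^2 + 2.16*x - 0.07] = 6.84*x + 4.32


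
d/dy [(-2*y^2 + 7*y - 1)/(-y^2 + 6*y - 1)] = (-5*y^2 + 2*y - 1)/(y^4 - 12*y^3 + 38*y^2 - 12*y + 1)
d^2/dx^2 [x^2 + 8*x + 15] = 2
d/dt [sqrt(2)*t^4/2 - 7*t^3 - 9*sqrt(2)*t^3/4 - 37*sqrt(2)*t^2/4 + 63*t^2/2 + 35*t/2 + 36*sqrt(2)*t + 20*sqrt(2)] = 2*sqrt(2)*t^3 - 21*t^2 - 27*sqrt(2)*t^2/4 - 37*sqrt(2)*t/2 + 63*t + 35/2 + 36*sqrt(2)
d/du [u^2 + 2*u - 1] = 2*u + 2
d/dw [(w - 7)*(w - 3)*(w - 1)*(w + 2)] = 4*w^3 - 27*w^2 + 18*w + 41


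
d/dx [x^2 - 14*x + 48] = 2*x - 14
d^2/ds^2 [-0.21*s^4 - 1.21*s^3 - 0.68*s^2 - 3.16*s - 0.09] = -2.52*s^2 - 7.26*s - 1.36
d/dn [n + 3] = 1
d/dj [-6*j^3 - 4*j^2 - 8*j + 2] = -18*j^2 - 8*j - 8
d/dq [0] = 0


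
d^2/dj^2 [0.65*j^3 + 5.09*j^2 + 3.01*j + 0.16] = 3.9*j + 10.18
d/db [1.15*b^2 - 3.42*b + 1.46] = 2.3*b - 3.42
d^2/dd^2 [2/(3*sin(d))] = 2*(cos(d)^2 + 1)/(3*sin(d)^3)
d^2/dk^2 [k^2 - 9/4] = 2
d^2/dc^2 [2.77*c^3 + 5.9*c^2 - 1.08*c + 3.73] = 16.62*c + 11.8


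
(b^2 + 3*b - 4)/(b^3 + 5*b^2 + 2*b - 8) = 1/(b + 2)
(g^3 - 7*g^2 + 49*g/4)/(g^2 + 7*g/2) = (4*g^2 - 28*g + 49)/(2*(2*g + 7))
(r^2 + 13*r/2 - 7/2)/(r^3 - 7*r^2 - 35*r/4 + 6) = 2*(r + 7)/(2*r^2 - 13*r - 24)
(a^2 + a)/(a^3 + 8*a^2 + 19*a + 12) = a/(a^2 + 7*a + 12)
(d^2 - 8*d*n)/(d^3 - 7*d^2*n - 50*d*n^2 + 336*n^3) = d/(d^2 + d*n - 42*n^2)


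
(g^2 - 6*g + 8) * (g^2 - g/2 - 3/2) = g^4 - 13*g^3/2 + 19*g^2/2 + 5*g - 12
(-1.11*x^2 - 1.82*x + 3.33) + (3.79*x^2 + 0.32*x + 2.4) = 2.68*x^2 - 1.5*x + 5.73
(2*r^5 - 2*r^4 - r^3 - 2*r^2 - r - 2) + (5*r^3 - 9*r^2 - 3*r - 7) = 2*r^5 - 2*r^4 + 4*r^3 - 11*r^2 - 4*r - 9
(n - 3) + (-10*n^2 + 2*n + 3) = -10*n^2 + 3*n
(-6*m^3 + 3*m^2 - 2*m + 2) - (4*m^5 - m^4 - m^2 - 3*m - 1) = -4*m^5 + m^4 - 6*m^3 + 4*m^2 + m + 3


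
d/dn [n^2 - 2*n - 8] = 2*n - 2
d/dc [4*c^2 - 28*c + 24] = 8*c - 28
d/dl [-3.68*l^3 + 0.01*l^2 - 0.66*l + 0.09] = -11.04*l^2 + 0.02*l - 0.66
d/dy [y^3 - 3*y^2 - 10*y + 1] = 3*y^2 - 6*y - 10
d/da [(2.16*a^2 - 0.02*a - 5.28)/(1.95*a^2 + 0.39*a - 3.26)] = (0.8814*a^2 + 6.5088*a + 2.1244)/(3.8025*a^4 + 1.521*a^3 - 12.5619*a^2 - 2.5428*a + 10.6276)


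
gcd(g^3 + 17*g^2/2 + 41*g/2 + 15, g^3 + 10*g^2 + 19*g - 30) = g + 5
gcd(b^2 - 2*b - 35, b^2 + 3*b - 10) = b + 5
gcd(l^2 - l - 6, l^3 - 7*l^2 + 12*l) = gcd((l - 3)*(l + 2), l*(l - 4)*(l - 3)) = l - 3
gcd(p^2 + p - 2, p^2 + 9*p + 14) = p + 2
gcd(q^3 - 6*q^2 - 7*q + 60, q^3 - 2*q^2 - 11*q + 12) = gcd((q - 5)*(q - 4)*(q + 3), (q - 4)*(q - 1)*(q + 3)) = q^2 - q - 12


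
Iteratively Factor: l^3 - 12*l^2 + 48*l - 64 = (l - 4)*(l^2 - 8*l + 16) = (l - 4)^2*(l - 4)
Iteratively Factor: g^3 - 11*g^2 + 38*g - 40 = (g - 2)*(g^2 - 9*g + 20) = (g - 4)*(g - 2)*(g - 5)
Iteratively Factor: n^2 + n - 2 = (n - 1)*(n + 2)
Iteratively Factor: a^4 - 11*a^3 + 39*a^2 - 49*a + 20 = (a - 1)*(a^3 - 10*a^2 + 29*a - 20) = (a - 4)*(a - 1)*(a^2 - 6*a + 5) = (a - 5)*(a - 4)*(a - 1)*(a - 1)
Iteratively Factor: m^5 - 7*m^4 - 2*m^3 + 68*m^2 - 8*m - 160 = (m - 5)*(m^4 - 2*m^3 - 12*m^2 + 8*m + 32) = (m - 5)*(m - 2)*(m^3 - 12*m - 16) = (m - 5)*(m - 2)*(m + 2)*(m^2 - 2*m - 8) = (m - 5)*(m - 2)*(m + 2)^2*(m - 4)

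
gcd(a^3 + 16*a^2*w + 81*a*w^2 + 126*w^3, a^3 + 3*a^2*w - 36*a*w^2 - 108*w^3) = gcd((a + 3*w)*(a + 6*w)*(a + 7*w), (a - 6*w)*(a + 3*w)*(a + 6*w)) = a^2 + 9*a*w + 18*w^2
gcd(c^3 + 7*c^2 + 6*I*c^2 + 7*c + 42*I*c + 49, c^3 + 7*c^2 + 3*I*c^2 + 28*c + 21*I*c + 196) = c^2 + c*(7 + 7*I) + 49*I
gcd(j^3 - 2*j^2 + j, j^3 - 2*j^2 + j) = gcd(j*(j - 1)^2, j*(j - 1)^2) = j^3 - 2*j^2 + j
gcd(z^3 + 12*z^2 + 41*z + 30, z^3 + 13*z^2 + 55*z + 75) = z + 5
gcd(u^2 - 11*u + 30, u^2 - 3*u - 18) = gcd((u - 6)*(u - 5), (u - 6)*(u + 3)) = u - 6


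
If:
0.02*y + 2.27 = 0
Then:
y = -113.50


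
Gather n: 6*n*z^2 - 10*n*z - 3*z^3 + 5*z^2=n*(6*z^2 - 10*z) - 3*z^3 + 5*z^2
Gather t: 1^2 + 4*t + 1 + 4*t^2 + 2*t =4*t^2 + 6*t + 2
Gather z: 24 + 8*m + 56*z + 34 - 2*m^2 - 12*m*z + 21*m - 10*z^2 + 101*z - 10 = -2*m^2 + 29*m - 10*z^2 + z*(157 - 12*m) + 48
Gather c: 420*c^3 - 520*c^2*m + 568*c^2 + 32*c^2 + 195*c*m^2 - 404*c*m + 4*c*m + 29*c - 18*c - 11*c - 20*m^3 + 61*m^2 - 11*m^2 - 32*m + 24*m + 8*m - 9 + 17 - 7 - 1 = 420*c^3 + c^2*(600 - 520*m) + c*(195*m^2 - 400*m) - 20*m^3 + 50*m^2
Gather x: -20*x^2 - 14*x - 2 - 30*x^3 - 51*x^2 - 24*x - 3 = -30*x^3 - 71*x^2 - 38*x - 5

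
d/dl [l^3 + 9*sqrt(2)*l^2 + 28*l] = 3*l^2 + 18*sqrt(2)*l + 28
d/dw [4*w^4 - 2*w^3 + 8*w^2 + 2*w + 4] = 16*w^3 - 6*w^2 + 16*w + 2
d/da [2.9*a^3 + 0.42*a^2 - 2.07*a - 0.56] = 8.7*a^2 + 0.84*a - 2.07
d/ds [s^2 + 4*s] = 2*s + 4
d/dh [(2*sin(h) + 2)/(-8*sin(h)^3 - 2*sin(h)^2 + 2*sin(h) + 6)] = (8*sin(h)^3 + 13*sin(h)^2 + 2*sin(h) + 2)*cos(h)/(4*sin(h)^3 + sin(h)^2 - sin(h) - 3)^2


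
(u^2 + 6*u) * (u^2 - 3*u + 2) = u^4 + 3*u^3 - 16*u^2 + 12*u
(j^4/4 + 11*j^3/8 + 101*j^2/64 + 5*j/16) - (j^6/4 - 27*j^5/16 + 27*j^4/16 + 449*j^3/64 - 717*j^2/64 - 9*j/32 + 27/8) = -j^6/4 + 27*j^5/16 - 23*j^4/16 - 361*j^3/64 + 409*j^2/32 + 19*j/32 - 27/8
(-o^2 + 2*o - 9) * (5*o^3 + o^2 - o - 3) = -5*o^5 + 9*o^4 - 42*o^3 - 8*o^2 + 3*o + 27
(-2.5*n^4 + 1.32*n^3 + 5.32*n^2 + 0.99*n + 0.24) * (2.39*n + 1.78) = -5.975*n^5 - 1.2952*n^4 + 15.0644*n^3 + 11.8357*n^2 + 2.3358*n + 0.4272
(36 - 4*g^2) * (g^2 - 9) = -4*g^4 + 72*g^2 - 324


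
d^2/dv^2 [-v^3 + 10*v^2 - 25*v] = 20 - 6*v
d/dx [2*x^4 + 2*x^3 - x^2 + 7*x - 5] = 8*x^3 + 6*x^2 - 2*x + 7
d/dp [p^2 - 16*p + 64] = 2*p - 16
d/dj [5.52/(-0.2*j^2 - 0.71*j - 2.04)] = (2.208*j + 3.9192)/(0.2*j^2 + 0.71*j + 2.04)^2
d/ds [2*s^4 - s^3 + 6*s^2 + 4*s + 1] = 8*s^3 - 3*s^2 + 12*s + 4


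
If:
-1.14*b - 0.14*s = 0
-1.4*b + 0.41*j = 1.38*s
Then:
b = -0.12280701754386*s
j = 2.94651262302097*s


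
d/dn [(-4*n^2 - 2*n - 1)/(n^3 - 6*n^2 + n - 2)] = (4*n^4 + 4*n^3 - 13*n^2 + 4*n + 5)/(n^6 - 12*n^5 + 38*n^4 - 16*n^3 + 25*n^2 - 4*n + 4)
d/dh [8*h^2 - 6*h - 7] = 16*h - 6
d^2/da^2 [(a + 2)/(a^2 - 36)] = 2*(4*a^2*(a + 2) - (3*a + 2)*(a^2 - 36))/(a^2 - 36)^3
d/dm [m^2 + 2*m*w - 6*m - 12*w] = 2*m + 2*w - 6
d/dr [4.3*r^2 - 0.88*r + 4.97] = 8.6*r - 0.88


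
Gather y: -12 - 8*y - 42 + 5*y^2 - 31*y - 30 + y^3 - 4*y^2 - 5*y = y^3 + y^2 - 44*y - 84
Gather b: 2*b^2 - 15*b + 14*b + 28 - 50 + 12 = 2*b^2 - b - 10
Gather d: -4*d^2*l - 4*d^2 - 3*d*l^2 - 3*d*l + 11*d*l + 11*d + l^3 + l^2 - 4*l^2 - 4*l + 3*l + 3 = d^2*(-4*l - 4) + d*(-3*l^2 + 8*l + 11) + l^3 - 3*l^2 - l + 3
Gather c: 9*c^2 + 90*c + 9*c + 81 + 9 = 9*c^2 + 99*c + 90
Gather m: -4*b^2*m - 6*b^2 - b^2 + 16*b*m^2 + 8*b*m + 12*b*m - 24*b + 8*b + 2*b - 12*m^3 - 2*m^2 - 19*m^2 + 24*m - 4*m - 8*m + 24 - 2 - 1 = -7*b^2 - 14*b - 12*m^3 + m^2*(16*b - 21) + m*(-4*b^2 + 20*b + 12) + 21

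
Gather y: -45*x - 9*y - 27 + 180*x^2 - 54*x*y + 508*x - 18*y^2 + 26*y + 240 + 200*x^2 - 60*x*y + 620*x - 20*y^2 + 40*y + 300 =380*x^2 + 1083*x - 38*y^2 + y*(57 - 114*x) + 513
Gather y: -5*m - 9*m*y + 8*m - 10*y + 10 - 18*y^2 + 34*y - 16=3*m - 18*y^2 + y*(24 - 9*m) - 6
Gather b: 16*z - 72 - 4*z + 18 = 12*z - 54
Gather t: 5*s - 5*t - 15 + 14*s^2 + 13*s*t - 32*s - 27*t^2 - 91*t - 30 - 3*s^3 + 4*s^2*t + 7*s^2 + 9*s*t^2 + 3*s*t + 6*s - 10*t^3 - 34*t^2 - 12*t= -3*s^3 + 21*s^2 - 21*s - 10*t^3 + t^2*(9*s - 61) + t*(4*s^2 + 16*s - 108) - 45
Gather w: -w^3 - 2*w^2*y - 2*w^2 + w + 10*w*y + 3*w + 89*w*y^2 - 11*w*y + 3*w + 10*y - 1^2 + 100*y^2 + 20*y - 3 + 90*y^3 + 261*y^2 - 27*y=-w^3 + w^2*(-2*y - 2) + w*(89*y^2 - y + 7) + 90*y^3 + 361*y^2 + 3*y - 4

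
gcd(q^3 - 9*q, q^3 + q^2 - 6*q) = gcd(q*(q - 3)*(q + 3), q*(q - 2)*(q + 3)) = q^2 + 3*q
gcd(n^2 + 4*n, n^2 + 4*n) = n^2 + 4*n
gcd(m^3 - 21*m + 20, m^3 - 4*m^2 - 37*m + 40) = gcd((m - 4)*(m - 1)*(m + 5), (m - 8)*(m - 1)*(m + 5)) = m^2 + 4*m - 5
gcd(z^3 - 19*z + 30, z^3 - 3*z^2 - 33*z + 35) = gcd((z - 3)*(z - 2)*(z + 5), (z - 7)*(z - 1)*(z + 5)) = z + 5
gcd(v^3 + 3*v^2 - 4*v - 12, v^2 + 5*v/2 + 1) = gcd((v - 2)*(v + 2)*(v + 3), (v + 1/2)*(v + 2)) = v + 2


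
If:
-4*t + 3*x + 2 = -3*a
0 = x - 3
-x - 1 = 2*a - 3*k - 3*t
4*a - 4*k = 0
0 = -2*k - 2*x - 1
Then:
No Solution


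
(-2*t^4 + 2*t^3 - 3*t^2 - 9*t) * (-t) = 2*t^5 - 2*t^4 + 3*t^3 + 9*t^2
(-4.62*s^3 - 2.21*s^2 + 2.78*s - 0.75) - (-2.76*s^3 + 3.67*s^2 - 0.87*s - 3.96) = -1.86*s^3 - 5.88*s^2 + 3.65*s + 3.21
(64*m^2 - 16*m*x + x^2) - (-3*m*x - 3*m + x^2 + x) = 64*m^2 - 13*m*x + 3*m - x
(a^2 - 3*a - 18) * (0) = 0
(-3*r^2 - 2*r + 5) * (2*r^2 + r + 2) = -6*r^4 - 7*r^3 + 2*r^2 + r + 10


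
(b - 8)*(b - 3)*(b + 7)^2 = b^4 + 3*b^3 - 81*b^2 - 203*b + 1176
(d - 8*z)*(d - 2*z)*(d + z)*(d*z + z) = d^4*z - 9*d^3*z^2 + d^3*z + 6*d^2*z^3 - 9*d^2*z^2 + 16*d*z^4 + 6*d*z^3 + 16*z^4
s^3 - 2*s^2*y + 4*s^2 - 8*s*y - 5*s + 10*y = (s - 1)*(s + 5)*(s - 2*y)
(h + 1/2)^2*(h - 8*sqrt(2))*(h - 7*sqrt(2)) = h^4 - 15*sqrt(2)*h^3 + h^3 - 15*sqrt(2)*h^2 + 449*h^2/4 - 15*sqrt(2)*h/4 + 112*h + 28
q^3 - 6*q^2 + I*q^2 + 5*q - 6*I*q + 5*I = (q - 5)*(q - 1)*(q + I)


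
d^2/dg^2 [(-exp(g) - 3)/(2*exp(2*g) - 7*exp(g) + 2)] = (-4*exp(4*g) - 62*exp(3*g) + 150*exp(2*g) - 113*exp(g) - 46)*exp(g)/(8*exp(6*g) - 84*exp(5*g) + 318*exp(4*g) - 511*exp(3*g) + 318*exp(2*g) - 84*exp(g) + 8)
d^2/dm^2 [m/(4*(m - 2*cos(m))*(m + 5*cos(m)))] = (3*m^4*cos(m) - 12*m^3*sin(m) - 49*m^3*cos(2*m)/2 + 31*m^3/2 + 60*m^2*sin(2*m) - 225*m^2*cos(m)/2 + 45*m^2*cos(3*m)/2 - 100*m*(1 - cos(2*m))^2 - 70*m*cos(2*m) + 330*m + 100*sin(2*m) + 50*sin(4*m) + 45*cos(m) + 15*cos(3*m))/(4*(m - 2*cos(m))^3*(m + 5*cos(m))^3)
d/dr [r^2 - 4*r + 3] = 2*r - 4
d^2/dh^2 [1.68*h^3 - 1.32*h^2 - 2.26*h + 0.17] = 10.08*h - 2.64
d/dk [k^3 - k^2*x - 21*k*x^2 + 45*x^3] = 3*k^2 - 2*k*x - 21*x^2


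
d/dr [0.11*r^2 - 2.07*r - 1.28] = 0.22*r - 2.07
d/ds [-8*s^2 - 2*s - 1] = -16*s - 2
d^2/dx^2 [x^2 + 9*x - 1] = 2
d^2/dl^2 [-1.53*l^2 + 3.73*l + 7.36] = -3.06000000000000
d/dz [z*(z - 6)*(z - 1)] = 3*z^2 - 14*z + 6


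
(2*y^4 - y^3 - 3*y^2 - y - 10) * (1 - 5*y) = -10*y^5 + 7*y^4 + 14*y^3 + 2*y^2 + 49*y - 10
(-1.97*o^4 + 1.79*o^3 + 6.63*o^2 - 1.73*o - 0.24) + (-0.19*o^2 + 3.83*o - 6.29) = -1.97*o^4 + 1.79*o^3 + 6.44*o^2 + 2.1*o - 6.53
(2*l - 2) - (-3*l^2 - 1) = 3*l^2 + 2*l - 1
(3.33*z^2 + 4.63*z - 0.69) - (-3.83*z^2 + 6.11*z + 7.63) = 7.16*z^2 - 1.48*z - 8.32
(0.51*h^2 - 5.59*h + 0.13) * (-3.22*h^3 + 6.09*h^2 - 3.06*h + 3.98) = -1.6422*h^5 + 21.1057*h^4 - 36.0223*h^3 + 19.9269*h^2 - 22.646*h + 0.5174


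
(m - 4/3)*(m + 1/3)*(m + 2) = m^3 + m^2 - 22*m/9 - 8/9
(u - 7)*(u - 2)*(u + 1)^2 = u^4 - 7*u^3 - 3*u^2 + 19*u + 14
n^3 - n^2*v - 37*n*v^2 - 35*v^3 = (n - 7*v)*(n + v)*(n + 5*v)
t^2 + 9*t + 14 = (t + 2)*(t + 7)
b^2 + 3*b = b*(b + 3)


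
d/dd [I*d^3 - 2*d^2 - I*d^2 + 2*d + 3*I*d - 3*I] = 3*I*d^2 - 4*d - 2*I*d + 2 + 3*I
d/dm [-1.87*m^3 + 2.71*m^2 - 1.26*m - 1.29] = -5.61*m^2 + 5.42*m - 1.26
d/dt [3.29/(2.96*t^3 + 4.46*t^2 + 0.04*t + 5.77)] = (-29.2152*t^2 - 29.3468*t - 0.1316)/(2.96*t^3 + 4.46*t^2 + 0.04*t + 5.77)^2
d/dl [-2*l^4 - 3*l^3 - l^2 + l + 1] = -8*l^3 - 9*l^2 - 2*l + 1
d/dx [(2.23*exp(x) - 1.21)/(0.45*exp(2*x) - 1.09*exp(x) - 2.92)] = (-1.0035*exp(2*x) + 1.089*exp(x) - 7.8305)*exp(x)/(0.2025*exp(4*x) - 0.981*exp(3*x) - 1.4399*exp(2*x) + 6.3656*exp(x) + 8.5264)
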